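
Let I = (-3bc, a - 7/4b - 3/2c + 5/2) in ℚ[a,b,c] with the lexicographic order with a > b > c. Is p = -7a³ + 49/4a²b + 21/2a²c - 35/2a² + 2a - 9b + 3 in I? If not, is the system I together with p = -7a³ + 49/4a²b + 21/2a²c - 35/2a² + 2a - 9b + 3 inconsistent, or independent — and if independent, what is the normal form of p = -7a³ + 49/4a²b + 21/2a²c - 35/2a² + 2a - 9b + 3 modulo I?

-7a³ + 49/4a²b + 21/2a²c - 35/2a² + 2a - 9b + 3 is independent of I; its normal form modulo I is -11/2b + 3c - 2.

First compute the reduced Gröbner basis of I by Buchberger's algorithm.
f_1 = -3bc, LT = bc.
f_2 = a - 7/4b - 3/2c + 5/2, LT = a.

The S-polynomials (S(f_1,f_2)) all reduce to 0 modulo the current basis, so we have a Gröbner basis.
Inter-reduce: drop elements whose leading term is divisible by another's, tail-reduce, and make monic.
Reduced Gröbner basis: {a - 7/4b - 3/2c + 5/2, bc}.
Label its elements g_1 = a - 7/4b - 3/2c + 5/2, g_2 = bc.

Reduce p = -7a³ + 49/4a²b + 21/2a²c - 35/2a² + 2a - 9b + 3 modulo G:
  leading term a³: subtract (-7a²)·g_1 from -7a³ + 49/4a²b + 21/2a²c - 35/2a² + 2a - 9b + 3 → 2a - 9b + 3
  leading term a: subtract (2)·g_1 from 2a - 9b + 3 → -11/2b + 3c - 2
  leading term b: no divisor's leading term divides it; move -11/2b to the remainder.
  leading term c: no divisor's leading term divides it; move 3c to the remainder.
  leading term 1: no divisor's leading term divides it; move -2 to the remainder.
  normal form = -11/2b + 3c - 2.
The normal form is nonzero, so p ∉ I. Since p minus its normal form lies in I, I + (p) = I + (r) where r = -11/2b + 3c - 2; decide whether this ideal is the whole ring.
Run Buchberger on G together with r (pairs among the g_i already reduce to 0 since G is a Gröbner basis):
g_1 = a - 7/4b - 3/2c + 5/2, LT = a.
g_2 = bc, LT = bc.
r = -11/2b + 3c - 2, LT = b.

S(g_2,r): lcm = bc. S = 6/11c² - 4/11c.
  reduce S modulo (g_1, g_2, r):
  remainder 6/11c² - 4/11c ≠ 0; add m_4 = 6/11c² - 4/11c to the basis.

The other S-polynomials (S(g_1,g_2), S(g_1,r), S(g_1,m_4), S(g_2,m_4), S(r,m_4)) all reduce to 0 modulo the current basis, so we have a Gröbner basis.
Inter-reduce: drop elements whose leading term is divisible by another's, tail-reduce, and make monic.
Reduced Gröbner basis: {a - 27/11c + 69/22, b - 6/11c + 4/11, c² - ⅔c}.
The reduced Gröbner basis of I + (p) is {a - 27/11c + 69/22, b - 6/11c + 4/11, c² - ⅔c} ≠ {1}, a proper ideal, so the enlarged system stays consistent: p is independent of I, with normal form -11/2b + 3c - 2.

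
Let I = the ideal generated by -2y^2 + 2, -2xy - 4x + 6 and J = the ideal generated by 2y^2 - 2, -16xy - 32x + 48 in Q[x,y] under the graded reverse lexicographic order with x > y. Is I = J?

Yes, the ideals are equal.

Equality of ideals is decidable: compute both reduced Gröbner bases (unique for the ordering) and check whether they agree.
Buchberger on the first generating set:
f_1 = -2y^2 + 2, LT = y^2.
f_2 = -2xy - 4x + 6, LT = xy.

S(f_1,f_2): lcm = xy^2. S = -2xy - x + 3y.
  leading term xy: subtract (1)·f_2 from -2xy - x + 3y → 3x + 3y - 6
  leading term x: no divisor's leading term divides it; move 3x to the remainder.
  leading term y: no divisor's leading term divides it; move 3y to the remainder.
  leading term 1: no divisor's leading term divides it; move -6 to the remainder.
  remainder 3x + 3y - 6 ≠ 0; add g_3 = 3x + 3y - 6 to the basis.

The other S-polynomials (S(f_1,g_3), S(f_2,g_3)) all reduce to 0 modulo the current basis, so we have a Gröbner basis.
Inter-reduce: drop elements whose leading term is divisible by another's, tail-reduce, and make monic.
Reduced Gröbner basis: {y^2 - 1, x + y - 2}.

Buchberger on the second generating set:
h_1 = 2y^2 - 2, LT = y^2.
h_2 = -16xy - 32x + 48, LT = xy.

S(h_1,h_2): lcm = xy^2. S = -2xy - x + 3y.
  leading term xy: subtract (1/8)·h_2 from -2xy - x + 3y → 3x + 3y - 6
  leading term x: no divisor's leading term divides it; move 3x to the remainder.
  leading term y: no divisor's leading term divides it; move 3y to the remainder.
  leading term 1: no divisor's leading term divides it; move -6 to the remainder.
  remainder 3x + 3y - 6 ≠ 0; add k_3 = 3x + 3y - 6 to the basis.

The other S-polynomials (S(h_1,k_3), S(h_2,k_3)) all reduce to 0 modulo the current basis, so we have a Gröbner basis.
Inter-reduce: drop elements whose leading term is divisible by another's, tail-reduce, and make monic.
Reduced Gröbner basis: {y^2 - 1, x + y - 2}.

Same reduced basis, so the two generating sets span the same ideal.
The same test decides containment: I ⊆ J iff every generator of I reduces to 0 modulo a Gröbner basis of J.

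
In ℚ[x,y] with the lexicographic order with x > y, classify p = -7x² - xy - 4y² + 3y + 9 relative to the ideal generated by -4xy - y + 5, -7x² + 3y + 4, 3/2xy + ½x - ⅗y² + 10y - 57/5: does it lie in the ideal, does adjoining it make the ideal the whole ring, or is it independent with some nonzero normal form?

-7x² - xy - 4y² + 3y + 9 lies in I (it reduces to 0).

First compute the reduced Gröbner basis of I by Buchberger's algorithm.
f_1 = -4xy - y + 5, LT = xy.
f_2 = -7x² + 3y + 4, LT = x².
f_3 = 3/2xy + ½x - ⅗y² + 10y - 57/5, LT = xy.

S(f_1,f_2): lcm = x²y. S = ¼xy - 5/4x + 3/7y² + 4/7y.
  reduce S modulo (f_1, f_2, f_3):
  remainder -5/4x + 3/7y² + 57/112y + 5/16 ≠ 0; add h_4 = -5/4x + 3/7y² + 57/112y + 5/16 to the basis.

S(f_1,f_3): lcm = xy. S = -⅓x + ⅖y² - 77/12y + 127/20.
  reduce S modulo (f_1, f_2, f_3, h_4):
  remainder 2/7y² - 688/105y + 94/15 ≠ 0; add h_5 = 2/7y² - 688/105y + 94/15 to the basis.

S(f_2,f_3): lcm = x²y. S = -⅓x² + ⅖xy² - 20/3xy + 38/5x - 3/7y² - 4/7y.
  reduce S modulo (f_1, f_2, f_3, h_4, h_5):
  remainder 136979/2625y - 136979/2625 ≠ 0; add h_6 = 136979/2625y - 136979/2625 to the basis.

The other S-polynomials (S(f_1,h_4), S(f_2,h_4), S(f_3,h_4), S(f_1,h_5), S(f_2,h_5), S(f_3,h_5), S(h_4,h_5), S(f_1,h_6), S(f_2,h_6), S(f_3,h_6), S(h_4,h_6), S(h_5,h_6)) all reduce to 0 modulo the current basis, so we have a Gröbner basis.
Inter-reduce: drop elements whose leading term is divisible by another's, tail-reduce, and make monic.
Reduced Gröbner basis: {x - 1, y - 1}.
Label its elements g_1 = x - 1, g_2 = y - 1.

Reduce p = -7x² - xy - 4y² + 3y + 9 modulo G:
  leading term x²: subtract (-7x)·g_1 from -7x² - xy - 4y² + 3y + 9 → -xy - 7x - 4y² + 3y + 9
  leading term xy: subtract (-y)·g_1 from -xy - 7x - 4y² + 3y + 9 → -7x - 4y² + 2y + 9
  leading term x: subtract (-7)·g_1 from -7x - 4y² + 2y + 9 → -4y² + 2y + 2
  leading term y²: subtract (-4y)·g_2 from -4y² + 2y + 2 → -2y + 2
  leading term y: subtract (-2)·g_2 from -2y + 2 → 0
  normal form = 0.
Since the normal form is 0, p ∈ I.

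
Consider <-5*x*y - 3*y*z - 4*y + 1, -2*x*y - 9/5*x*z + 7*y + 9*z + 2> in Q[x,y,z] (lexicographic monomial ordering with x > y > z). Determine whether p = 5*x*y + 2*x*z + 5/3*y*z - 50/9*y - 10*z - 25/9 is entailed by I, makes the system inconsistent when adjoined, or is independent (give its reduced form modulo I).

First compute the reduced Gröbner basis of I by Buchberger's algorithm.
f_1 = -5*x*y - 3*y*z - 4*y + 1, LT = x*y.
f_2 = -2*x*y - 9/5*x*z + 7*y + 9*z + 2, LT = x*y.

S(f_1,f_2): lcm = x*y. S = -9/10*x*z + 3/5*y*z + 43/10*y + 9/2*z + 4/5.
  leading term x*z: no divisor's leading term divides it; move -9/10*x*z to the remainder.
  leading term y*z: no divisor's leading term divides it; move 3/5*y*z to the remainder.
  leading term y: no divisor's leading term divides it; move 43/10*y to the remainder.
  leading term z: no divisor's leading term divides it; move 9/2*z to the remainder.
  leading term 1: no divisor's leading term divides it; move 4/5 to the remainder.
  remainder -9/10*x*z + 3/5*y*z + 43/10*y + 9/2*z + 4/5 ≠ 0; add h_3 = -9/10*x*z + 3/5*y*z + 43/10*y + 9/2*z + 4/5 to the basis.

S(f_1,h_3): lcm = x*y*z. S = 2/3*y**2*z + 43/9*y**2 + 3/5*y*z**2 + 29/5*y*z + 8/9*y - 1/5*z.
  leading term y**2*z: no divisor's leading term divides it; move 2/3*y**2*z to the remainder.
  leading term y**2: no divisor's leading term divides it; move 43/9*y**2 to the remainder.
  leading term y*z**2: no divisor's leading term divides it; move 3/5*y*z**2 to the remainder.
  leading term y*z: no divisor's leading term divides it; move 29/5*y*z to the remainder.
  leading term y: no divisor's leading term divides it; move 8/9*y to the remainder.
  leading term z: no divisor's leading term divides it; move -1/5*z to the remainder.
  remainder 2/3*y**2*z + 43/9*y**2 + 3/5*y*z**2 + 29/5*y*z + 8/9*y - 1/5*z ≠ 0; add h_4 = 2/3*y**2*z + 43/9*y**2 + 3/5*y*z**2 + 29/5*y*z + 8/9*y - 1/5*z to the basis.

The other S-polynomials (S(f_2,h_3), S(f_1,h_4), S(f_2,h_4), S(h_3,h_4)) all reduce to 0 modulo the current basis, so we have a Gröbner basis.
Inter-reduce: drop elements whose leading term is divisible by another's, tail-reduce, and make monic.
Reduced Gröbner basis: {x*y + 3/5*y*z + 4/5*y - 1/5, x*z - 2/3*y*z - 43/9*y - 5*z - 8/9, y**2*z + 43/6*y**2 + 9/10*y*z**2 + 87/10*y*z + 4/3*y - 3/10*z}.
Label its elements g_1 = x*y + 3/5*y*z + 4/5*y - 1/5, g_2 = x*z - 2/3*y*z - 43/9*y - 5*z - 8/9, g_3 = y**2*z + 43/6*y**2 + 9/10*y*z**2 + 87/10*y*z + 4/3*y - 3/10*z.

Reduce p = 5*x*y + 2*x*z + 5/3*y*z - 50/9*y - 10*z - 25/9 modulo G:
  leading term x*y: subtract (5)·g_1 from 5*x*y + 2*x*z + 5/3*y*z - 50/9*y - 10*z - 25/9 → 2*x*z - 4/3*y*z - 86/9*y - 10*z - 16/9
  leading term x*z: subtract (2)·g_2 from 2*x*z - 4/3*y*z - 86/9*y - 10*z - 16/9 → 0
  normal form = 0.
Since the normal form is 0, p ∈ I.

5*x*y + 2*x*z + 5/3*y*z - 50/9*y - 10*z - 25/9 lies in I (it reduces to 0).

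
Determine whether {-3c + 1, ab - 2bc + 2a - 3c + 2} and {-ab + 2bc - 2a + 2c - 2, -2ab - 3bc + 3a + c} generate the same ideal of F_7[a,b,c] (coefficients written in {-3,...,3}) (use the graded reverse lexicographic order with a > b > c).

No, the ideals differ.

Equality of ideals is decidable: compute both reduced Gröbner bases (unique for the ordering) and check whether they agree.
Buchberger on the first generating set:
f_1 = -3c + 1, LT = c.
f_2 = ab - 2bc + 2a - 3c + 2, LT = ab.

The S-polynomials (S(f_1,f_2)) all reduce to 0 modulo the current basis, so we have a Gröbner basis.
Inter-reduce: drop elements whose leading term is divisible by another's, tail-reduce, and make monic.
Reduced Gröbner basis: {ab + 2a - 3b + 1, c + 2}.

Buchberger on the second generating set:
h_1 = -ab + 2bc - 2a + 2c - 2, LT = ab.
h_2 = -2ab - 3bc + 3a + c, LT = ab.

S(h_1,h_2): lcm = ab. S = 2c + 2.
  leading term c: no divisor's leading term divides it; move 2c to the remainder.
  leading term 1: no divisor's leading term divides it; move 2 to the remainder.
  remainder 2c + 2 ≠ 0; add k_3 = 2c + 2 to the basis.

The other S-polynomials (S(h_1,k_3), S(h_2,k_3)) all reduce to 0 modulo the current basis, so we have a Gröbner basis.
Inter-reduce: drop elements whose leading term is divisible by another's, tail-reduce, and make monic.
Reduced Gröbner basis: {ab + 2a + 2b - 3, c + 1}.

Since the reduced bases disagree, the two ideals are not the same.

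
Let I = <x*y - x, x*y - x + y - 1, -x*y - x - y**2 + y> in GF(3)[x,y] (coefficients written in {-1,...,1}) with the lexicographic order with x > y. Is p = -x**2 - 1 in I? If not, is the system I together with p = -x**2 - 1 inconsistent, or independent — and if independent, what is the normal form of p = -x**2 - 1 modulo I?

Adjoining -x**2 - 1 makes the ideal the whole ring: the system is inconsistent.

First compute the reduced Gröbner basis of I by Buchberger's algorithm.
f_1 = x*y - x, LT = x*y.
f_2 = x*y - x + y - 1, LT = x*y.
f_3 = -x*y - x - y**2 + y, LT = x*y.

S(f_1,f_2): lcm = x*y. S = -y + 1.
  leading term y: no divisor's leading term divides it; move -y to the remainder.
  leading term 1: no divisor's leading term divides it; move 1 to the remainder.
  remainder -y + 1 ≠ 0; add h_4 = -y + 1 to the basis.

S(f_1,f_3): lcm = x*y. S = x - y**2 + y.
  leading term x: no divisor's leading term divides it; move x to the remainder.
  leading term y**2: subtract (y)·h_4 from -y**2 + y → 0
  remainder x ≠ 0; add h_5 = x to the basis.

The other S-polynomials (S(f_2,f_3), S(f_1,h_4), S(f_2,h_4), S(f_3,h_4), S(f_1,h_5), S(f_2,h_5), S(f_3,h_5), S(h_4,h_5)) all reduce to 0 modulo the current basis, so we have a Gröbner basis.
Inter-reduce: drop elements whose leading term is divisible by another's, tail-reduce, and make monic.
Reduced Gröbner basis: {x, y - 1}.
Label its elements g_1 = x, g_2 = y - 1.

Reduce p = -x**2 - 1 modulo G:
  leading term x**2: subtract (-x)·g_1 from -x**2 - 1 → -1
  leading term 1: no divisor's leading term divides it; move -1 to the remainder.
  normal form = -1.
The normal form is nonzero, so p ∉ I. Since p minus its normal form lies in I, I + (p) = I + (r) where r = -1; decide whether this ideal is the whole ring.
Here r = -1 is a nonzero constant, hence a unit: 1 ∈ I + (p), the Gröbner basis of I + (p) is {1}, and the enlarged system has no common solution — adjoining p is inconsistent.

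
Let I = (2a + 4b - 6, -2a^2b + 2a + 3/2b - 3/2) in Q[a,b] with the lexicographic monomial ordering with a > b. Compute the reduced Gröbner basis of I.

f_1 = 2a + 4b - 6, LT = a.
f_2 = -2a^2b + 2a + 3/2b - 3/2, LT = a^2b.

S(f_1,f_2): lcm = a^2b. S = 2ab^2 - 3ab + a + 3/4b - 3/4.
  leading term ab^2: subtract (b^2)·f_1 from 2ab^2 - 3ab + a + 3/4b - 3/4 → -3ab + a - 4b^3 + 6b^2 + 3/4b - 3/4
  leading term ab: subtract (-3/2b)·f_1 from -3ab + a - 4b^3 + 6b^2 + 3/4b - 3/4 → a - 4b^3 + 12b^2 - 33/4b - 3/4
  leading term a: subtract (1/2)·f_1 from a - 4b^3 + 12b^2 - 33/4b - 3/4 → -4b^3 + 12b^2 - 41/4b + 9/4
  leading term b^3: no divisor's leading term divides it; move -4b^3 to the remainder.
  leading term b^2: no divisor's leading term divides it; move 12b^2 to the remainder.
  leading term b: no divisor's leading term divides it; move -41/4b to the remainder.
  leading term 1: no divisor's leading term divides it; move 9/4 to the remainder.
  remainder -4b^3 + 12b^2 - 41/4b + 9/4 ≠ 0; add g_3 = -4b^3 + 12b^2 - 41/4b + 9/4 to the basis.

The other S-polynomials (S(f_1,g_3), S(f_2,g_3)) all reduce to 0 modulo the current basis, so we have a Gröbner basis.
Inter-reduce: drop elements whose leading term is divisible by another's, tail-reduce, and make monic.

G = {a + 2b - 3, b^3 - 3b^2 + 41/16b - 9/16}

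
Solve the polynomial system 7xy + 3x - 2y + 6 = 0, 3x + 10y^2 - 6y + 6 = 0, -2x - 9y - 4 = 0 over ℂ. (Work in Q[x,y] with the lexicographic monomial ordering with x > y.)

{(-2, 0)}

Compute a lex Gröbner basis by Buchberger's algorithm.
f_1 = 7xy + 3x - 2y + 6, LT = xy.
f_2 = 3x + 10y^2 - 6y + 6, LT = x.
f_3 = -2x - 9y - 4, LT = x.

S(f_1,f_2): lcm = xy. S = 3/7x - 10/3y^3 + 2y^2 - 16/7y + 6/7.
  leading term x: subtract (1/7)·f_2 from 3/7x - 10/3y^3 + 2y^2 - 16/7y + 6/7 → -10/3y^3 + 4/7y^2 - 10/7y
  leading term y^3: no divisor's leading term divides it; move -10/3y^3 to the remainder.
  leading term y^2: no divisor's leading term divides it; move 4/7y^2 to the remainder.
  leading term y: no divisor's leading term divides it; move -10/7y to the remainder.
  remainder -10/3y^3 + 4/7y^2 - 10/7y ≠ 0; add h_4 = -10/3y^3 + 4/7y^2 - 10/7y to the basis.

S(f_1,f_3): lcm = xy. S = 3/7x - 9/2y^2 - 16/7y + 6/7.
  leading term x: subtract (1/7)·f_2 from 3/7x - 9/2y^2 - 16/7y + 6/7 → -83/14y^2 - 10/7y
  leading term y^2: no divisor's leading term divides it; move -83/14y^2 to the remainder.
  leading term y: no divisor's leading term divides it; move -10/7y to the remainder.
  remainder -83/14y^2 - 10/7y ≠ 0; add h_5 = -83/14y^2 - 10/7y to the basis.

S(f_2,f_3): lcm = x. S = 10/3y^2 - 13/2y.
  leading term y^2: subtract (-140/249)·h_5 from 10/3y^2 - 13/2y → -3637/498y
  leading term y: no divisor's leading term divides it; move -3637/498y to the remainder.
  remainder -3637/498y ≠ 0; add h_6 = -3637/498y to the basis.

The other S-polynomials (S(f_1,h_4), S(f_2,h_4), S(f_3,h_4), S(f_1,h_5), S(f_2,h_5), S(f_3,h_5), S(h_4,h_5), S(f_1,h_6), S(f_2,h_6), S(f_3,h_6), S(h_4,h_6), S(h_5,h_6)) all reduce to 0 modulo the current basis, so we have a Gröbner basis.
Inter-reduce: drop elements whose leading term is divisible by another's, tail-reduce, and make monic.
Reduced Gröbner basis: {x + 2, y}.

A lex Gröbner basis eliminates variables successively. Here y depends only on y, with roots {0}; lifting each root through the earlier basis elements recovers the full solutions.
  y = 0: the earlier basis element becomes x + 2 = 0, giving x = -2 — point (-2, 0).
Check: every point annihilates each of the original generators.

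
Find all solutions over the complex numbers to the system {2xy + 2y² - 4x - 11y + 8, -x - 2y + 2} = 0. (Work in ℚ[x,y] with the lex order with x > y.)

Compute a lex Gröbner basis by Buchberger's algorithm.
f_1 = 2xy - 4x + 2y² - 11y + 8, LT = xy.
f_2 = -x - 2y + 2, LT = x.

S(f_1,f_2): lcm = xy. S = -2x - y² - 7/2y + 4.
  leading term x: subtract (2)·f_2 from -2x - y² - 7/2y + 4 → -y² + ½y
  leading term y²: no divisor's leading term divides it; move -y² to the remainder.
  leading term y: no divisor's leading term divides it; move ½y to the remainder.
  remainder -y² + ½y ≠ 0; add h_3 = -y² + ½y to the basis.

The other S-polynomials (S(f_1,h_3), S(f_2,h_3)) all reduce to 0 modulo the current basis, so we have a Gröbner basis.
Inter-reduce: drop elements whose leading term is divisible by another's, tail-reduce, and make monic.
Reduced Gröbner basis: {x + 2y - 2, y² - ½y}.

A lex Gröbner basis eliminates variables successively. Here y² - ½y depends only on y, with roots {0, 1/2}; lifting each root through the earlier basis elements recovers the full solutions.
  y = 0: the earlier basis element becomes x - 2 = 0, giving x = 2 — point (2, 0).
  y = 1/2: the earlier basis element becomes x - 1 = 0, giving x = 1 — point (1, 1/2).
Check: every point annihilates each of the original generators.

{(2, 0), (1, 1/2)}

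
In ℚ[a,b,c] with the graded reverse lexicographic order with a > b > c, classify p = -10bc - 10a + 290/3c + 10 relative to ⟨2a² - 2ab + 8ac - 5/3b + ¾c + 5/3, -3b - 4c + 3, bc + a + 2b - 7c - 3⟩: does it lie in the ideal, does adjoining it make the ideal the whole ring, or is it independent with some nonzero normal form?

-10bc - 10a + 290/3c + 10 lies in I (it reduces to 0).

First compute the reduced Gröbner basis of I by Buchberger's algorithm.
f_1 = 2a² - 2ab + 8ac - 5/3b + ¾c + 5/3, LT = a².
f_2 = -3b - 4c + 3, LT = b.
f_3 = bc + a + 2b - 7c - 3, LT = bc.

S(f_2,f_3): lcm = bc. S = 4/3c² - a - 2b + 6c + 3.
  leading term c²: no divisor's leading term divides it; move 4/3c² to the remainder.
  leading term a: no divisor's leading term divides it; move -a to the remainder.
  leading term b: subtract (⅔)·f_2 from -2b + 6c + 3 → 26/3c + 1
  leading term c: no divisor's leading term divides it; move 26/3c to the remainder.
  leading term 1: no divisor's leading term divides it; move 1 to the remainder.
  remainder 4/3c² - a + 26/3c + 1 ≠ 0; add h_4 = 4/3c² - a + 26/3c + 1 to the basis.

The other S-polynomials (S(f_1,f_2), S(f_1,f_3), S(f_1,h_4), S(f_2,h_4), S(f_3,h_4)) all reduce to 0 modulo the current basis, so we have a Gröbner basis.
Inter-reduce: drop elements whose leading term is divisible by another's, tail-reduce, and make monic.
Reduced Gröbner basis: {a² + 16/3ac - a + 107/72c, c² - ¾a + 13/2c + ¾, b + 4/3c - 1}.
Label its elements g_1 = a² + 16/3ac - a + 107/72c, g_2 = c² - ¾a + 13/2c + ¾, g_3 = b + 4/3c - 1.

Reduce p = -10bc - 10a + 290/3c + 10 modulo G:
  leading term bc: subtract (-10c)·g_3 from -10bc - 10a + 290/3c + 10 → 40/3c² - 10a + 260/3c + 10
  leading term c²: subtract (40/3)·g_2 from 40/3c² - 10a + 260/3c + 10 → 0
  normal form = 0.
Since the normal form is 0, p ∈ I.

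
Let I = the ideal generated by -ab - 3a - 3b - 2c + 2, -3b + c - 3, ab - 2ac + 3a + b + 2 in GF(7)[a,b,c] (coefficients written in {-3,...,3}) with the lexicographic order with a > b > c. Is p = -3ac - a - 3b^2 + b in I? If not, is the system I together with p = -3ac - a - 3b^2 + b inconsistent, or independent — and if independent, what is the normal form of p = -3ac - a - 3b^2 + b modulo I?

First compute the reduced Gröbner basis of I by Buchberger's algorithm.
f_1 = -ab - 3a - 3b - 2c + 2, LT = ab.
f_2 = -3b + c - 3, LT = b.
f_3 = ab - 2ac + 3a + b + 2, LT = ab.

S(f_1,f_2): lcm = ab. S = -2ac + 2a + 3b + 2c - 2.
  leading term ac: no divisor's leading term divides it; move -2ac to the remainder.
  leading term a: no divisor's leading term divides it; move 2a to the remainder.
  leading term b: subtract (-1)·f_2 from 3b + 2c - 2 → 3c + 2
  leading term c: no divisor's leading term divides it; move 3c to the remainder.
  leading term 1: no divisor's leading term divides it; move 2 to the remainder.
  remainder -2ac + 2a + 3c + 2 ≠ 0; add h_4 = -2ac + 2a + 3c + 2 to the basis.

S(f_1,f_3): lcm = ab. S = 2ac + 2b + 2c + 3.
  leading term ac: subtract (-1)·h_4 from 2ac + 2b + 2c + 3 → 2a + 2b - 2c - 2
  leading term a: no divisor's leading term divides it; move 2a to the remainder.
  leading term b: subtract (-3)·f_2 from 2b - 2c - 2 → c + 3
  leading term c: no divisor's leading term divides it; move c to the remainder.
  leading term 1: no divisor's leading term divides it; move 3 to the remainder.
  remainder 2a + c + 3 ≠ 0; add h_5 = 2a + c + 3 to the basis.

S(f_3,h_4): lcm = abc. S = ab - 2ac^2 + 3ac - bc + b + 2c.
  leading term ab: subtract (-1)·f_1 from ab - 2ac^2 + 3ac - bc + b + 2c → -2ac^2 + 3ac - 3a - bc - 2b + 2
  leading term ac^2: subtract (c)·h_4 from -2ac^2 + 3ac - 3a - bc - 2b + 2 → ac - 3a - bc - 2b - 3c^2 - 2c + 2
  leading term ac: subtract (3)·h_4 from ac - 3a - bc - 2b - 3c^2 - 2c + 2 → -2a - bc - 2b - 3c^2 + 3c + 3
  leading term a: subtract (-1)·h_5 from -2a - bc - 2b - 3c^2 + 3c + 3 → -bc - 2b - 3c^2 - 3c - 1
  leading term bc: subtract (-2c)·f_2 from -bc - 2b - 3c^2 - 3c - 1 → -2b - c^2 - 2c - 1
  leading term b: subtract (3)·f_2 from -2b - c^2 - 2c - 1 → -c^2 + 2c + 1
  leading term c^2: no divisor's leading term divides it; move -c^2 to the remainder.
  leading term c: no divisor's leading term divides it; move 2c to the remainder.
  leading term 1: no divisor's leading term divides it; move 1 to the remainder.
  remainder -c^2 + 2c + 1 ≠ 0; add h_6 = -c^2 + 2c + 1 to the basis.

The other S-polynomials (S(f_2,f_3), S(f_1,h_4), S(f_2,h_4), S(f_1,h_5), S(f_2,h_5), S(f_3,h_5), S(h_4,h_5), S(f_1,h_6), S(f_2,h_6), S(f_3,h_6), S(h_4,h_6), S(h_5,h_6)) all reduce to 0 modulo the current basis, so we have a Gröbner basis.
Inter-reduce: drop elements whose leading term is divisible by another's, tail-reduce, and make monic.
Reduced Gröbner basis: {a - 3c - 2, b + 2c + 1, c^2 - 2c - 1}.
Label its elements g_1 = a - 3c - 2, g_2 = b + 2c + 1, g_3 = c^2 - 2c - 1.

Reduce p = -3ac - a - 3b^2 + b modulo G:
  leading term ac: subtract (-3c)·g_1 from -3ac - a - 3b^2 + b → -a - 3b^2 + b - 2c^2 + c
  leading term a: subtract (-1)·g_1 from -a - 3b^2 + b - 2c^2 + c → -3b^2 + b - 2c^2 - 2c - 2
  leading term b^2: subtract (-3b)·g_2 from -3b^2 + b - 2c^2 - 2c - 2 → -bc - 3b - 2c^2 - 2c - 2
  leading term bc: subtract (-c)·g_2 from -bc - 3b - 2c^2 - 2c - 2 → -3b - c - 2
  leading term b: subtract (-3)·g_2 from -3b - c - 2 → -2c + 1
  leading term c: no divisor's leading term divides it; move -2c to the remainder.
  leading term 1: no divisor's leading term divides it; move 1 to the remainder.
  normal form = -2c + 1.
The normal form is nonzero, so p ∉ I. Since p minus its normal form lies in I, I + (p) = I + (r) where r = -2c + 1; decide whether this ideal is the whole ring.
Run Buchberger on G together with r (pairs among the g_i already reduce to 0 since G is a Gröbner basis):
g_1 = a - 3c - 2, LT = a.
g_2 = b + 2c + 1, LT = b.
g_3 = c^2 - 2c - 1, LT = c^2.
r = -2c + 1, LT = c.

The S-polynomials (S(g_1,g_2), S(g_1,g_3), S(g_1,r), S(g_2,g_3), S(g_2,r), S(g_3,r)) all reduce to 0 modulo the current basis, so we have a Gröbner basis.
Inter-reduce: drop elements whose leading term is divisible by another's, tail-reduce, and make monic.
Reduced Gröbner basis: {a, b + 2, c + 3}.
The reduced Gröbner basis of I + (p) is {a, b + 2, c + 3} ≠ {1}, a proper ideal, so the enlarged system stays consistent: p is independent of I, with normal form -2c + 1.

Ideal membership is decidable via reduction modulo a Gröbner basis.

-3ac - a - 3b^2 + b is independent of I; its normal form modulo I is -2c + 1.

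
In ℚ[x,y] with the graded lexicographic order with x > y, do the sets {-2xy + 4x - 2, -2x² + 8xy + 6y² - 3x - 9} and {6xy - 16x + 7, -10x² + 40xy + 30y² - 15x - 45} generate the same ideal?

Two ideals are equal iff their reduced Gröbner bases coincide (the reduced basis is unique for a fixed ordering).
Buchberger on the first generating set:
f_1 = -2xy + 4x - 2, LT = xy.
f_2 = -2x² + 8xy + 6y² - 3x - 9, LT = x².

S(f_1,f_2): lcm = x²y. S = 4xy² + 3y³ - 2x² - 3/2xy + x - 9/2y.
  leading term xy²: subtract (-2y)·f_1 from 4xy² + 3y³ - 2x² - 3/2xy + x - 9/2y → 3y³ - 2x² + 13/2xy + x - 17/2y
  leading term y³: no divisor's leading term divides it; move 3y³ to the remainder.
  leading term x²: subtract (1)·f_2 from -2x² + 13/2xy + x - 17/2y → -3/2xy - 6y² + 4x - 17/2y + 9
  leading term xy: subtract (¾)·f_1 from -3/2xy - 6y² + 4x - 17/2y + 9 → -6y² + x - 17/2y + 21/2
  leading term y²: no divisor's leading term divides it; move -6y² to the remainder.
  leading term x: no divisor's leading term divides it; move x to the remainder.
  leading term y: no divisor's leading term divides it; move -17/2y to the remainder.
  leading term 1: no divisor's leading term divides it; move 21/2 to the remainder.
  remainder 3y³ - 6y² + x - 17/2y + 21/2 ≠ 0; add g_3 = 3y³ - 6y² + x - 17/2y + 21/2 to the basis.

The other S-polynomials (S(f_1,g_3), S(f_2,g_3)) all reduce to 0 modulo the current basis, so we have a Gröbner basis.
Inter-reduce: drop elements whose leading term is divisible by another's, tail-reduce, and make monic.
Reduced Gröbner basis: {y³ - 2y² + ⅓x - 17/6y + 7/2, x² - 3y² - 13/2x + 17/2, xy - 2x + 1}.

Buchberger on the second generating set:
h_1 = 6xy - 16x + 7, LT = xy.
h_2 = -10x² + 40xy + 30y² - 15x - 45, LT = x².

S(h_1,h_2): lcm = x²y. S = 4xy² + 3y³ - 8/3x² - 3/2xy + 7/6x - 9/2y.
  leading term xy²: subtract (⅔y)·h_1 from 4xy² + 3y³ - 8/3x² - 3/2xy + 7/6x - 9/2y → 3y³ - 8/3x² + 55/6xy + 7/6x - 55/6y
  leading term y³: no divisor's leading term divides it; move 3y³ to the remainder.
  leading term x²: subtract (4/15)·h_2 from -8/3x² + 55/6xy + 7/6x - 55/6y → -3/2xy - 8y² + 31/6x - 55/6y + 12
  leading term xy: subtract (-¼)·h_1 from -3/2xy - 8y² + 31/6x - 55/6y + 12 → -8y² + 7/6x - 55/6y + 55/4
  leading term y²: no divisor's leading term divides it; move -8y² to the remainder.
  leading term x: no divisor's leading term divides it; move 7/6x to the remainder.
  leading term y: no divisor's leading term divides it; move -55/6y to the remainder.
  leading term 1: no divisor's leading term divides it; move 55/4 to the remainder.
  remainder 3y³ - 8y² + 7/6x - 55/6y + 55/4 ≠ 0; add k_3 = 3y³ - 8y² + 7/6x - 55/6y + 55/4 to the basis.

The other S-polynomials (S(h_1,k_3), S(h_2,k_3)) all reduce to 0 modulo the current basis, so we have a Gröbner basis.
Inter-reduce: drop elements whose leading term is divisible by another's, tail-reduce, and make monic.
Reduced Gröbner basis: {y³ - 8/3y² + 7/18x - 55/18y + 55/12, x² - 3y² - 55/6x + 55/6, xy - 8/3x + 7/6}.

These differ, so the ideals are not equal.

No, the ideals differ.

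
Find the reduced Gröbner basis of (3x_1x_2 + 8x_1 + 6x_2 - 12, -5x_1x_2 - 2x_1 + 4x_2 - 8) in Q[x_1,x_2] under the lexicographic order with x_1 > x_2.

G = {x_1 + 21/17x_2 - 42/17, x_2^2 - 20/21x_2 - 44/21}

f_1 = 3x_1x_2 + 8x_1 + 6x_2 - 12, LT = x_1x_2.
f_2 = -5x_1x_2 - 2x_1 + 4x_2 - 8, LT = x_1x_2.

S(f_1,f_2): lcm = x_1x_2. S = 34/15x_1 + 14/5x_2 - 28/5.
  reduce S modulo (f_1, f_2):
  remainder 34/15x_1 + 14/5x_2 - 28/5 ≠ 0; add g_3 = 34/15x_1 + 14/5x_2 - 28/5 to the basis.

S(f_1,g_3): lcm = x_1x_2. S = 8/3x_1 - 21/17x_2^2 + 76/17x_2 - 4.
  reduce S modulo (f_1, f_2, g_3):
  remainder -21/17x_2^2 + 20/17x_2 + 44/17 ≠ 0; add g_4 = -21/17x_2^2 + 20/17x_2 + 44/17 to the basis.

The other S-polynomials (S(f_2,g_3), S(f_1,g_4), S(f_2,g_4), S(g_3,g_4)) all reduce to 0 modulo the current basis, so we have a Gröbner basis.
Inter-reduce: drop elements whose leading term is divisible by another's, tail-reduce, and make monic.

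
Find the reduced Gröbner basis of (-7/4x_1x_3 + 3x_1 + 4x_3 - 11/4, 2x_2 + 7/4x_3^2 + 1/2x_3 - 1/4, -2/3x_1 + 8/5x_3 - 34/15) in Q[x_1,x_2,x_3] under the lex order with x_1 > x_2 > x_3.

This is the nonlinear analogue of row-reducing a linear system.

f_1 = -7/4x_1x_3 + 3x_1 + 4x_3 - 11/4, LT = x_1x_3.
f_2 = 2x_2 + 7/4x_3^2 + 1/2x_3 - 1/4, LT = x_2.
f_3 = -2/3x_1 + 8/5x_3 - 34/15, LT = x_1.

S(f_1,f_3): lcm = x_1x_3. S = -12/7x_1 + 12/5x_3^2 - 199/35x_3 + 11/7.
  reduce S modulo (f_1, f_2, f_3):
  remainder 12/5x_3^2 - 49/5x_3 + 37/5 ≠ 0; add g_4 = 12/5x_3^2 - 49/5x_3 + 37/5 to the basis.

The other S-polynomials (S(f_1,f_2), S(f_2,f_3), S(f_1,g_4), S(f_2,g_4), S(f_3,g_4)) all reduce to 0 modulo the current basis, so we have a Gröbner basis.
Inter-reduce: drop elements whose leading term is divisible by another's, tail-reduce, and make monic.

G = {x_1 - 12/5x_3 + 17/5, x_2 + 367/96x_3 - 271/96, x_3^2 - 49/12x_3 + 37/12}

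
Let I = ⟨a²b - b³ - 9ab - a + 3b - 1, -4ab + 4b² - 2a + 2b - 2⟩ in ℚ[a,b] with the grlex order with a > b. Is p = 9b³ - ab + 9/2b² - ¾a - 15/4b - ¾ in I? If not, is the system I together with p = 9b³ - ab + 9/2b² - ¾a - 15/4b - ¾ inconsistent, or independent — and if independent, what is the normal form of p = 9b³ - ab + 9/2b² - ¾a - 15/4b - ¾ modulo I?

First compute the reduced Gröbner basis of I by Buchberger's algorithm.
f_1 = a²b - b³ - 9ab - a + 3b - 1, LT = a²b.
f_2 = -4ab + 4b² - 2a + 2b - 2, LT = ab.

S(f_1,f_2): lcm = a²b. S = ab² - b³ - ½a² - 17/2ab - 3/2a + 3b - 1.
  leading term ab²: subtract (-¼b)·f_2 from ab² - b³ - ½a² - 17/2ab - 3/2a + 3b - 1 → -½a² - 9ab + ½b² - 3/2a + 5/2b - 1
  leading term a²: no divisor's leading term divides it; move -½a² to the remainder.
  leading term ab: subtract (9/4)·f_2 from -9ab + ½b² - 3/2a + 5/2b - 1 → -17/2b² + 3a - 2b + 7/2
  leading term b²: no divisor's leading term divides it; move -17/2b² to the remainder.
  leading term a: no divisor's leading term divides it; move 3a to the remainder.
  leading term b: no divisor's leading term divides it; move -2b to the remainder.
  leading term 1: no divisor's leading term divides it; move 7/2 to the remainder.
  remainder -½a² - 17/2b² + 3a - 2b + 7/2 ≠ 0; add h_3 = -½a² - 17/2b² + 3a - 2b + 7/2 to the basis.

S(f_1,h_3): lcm = a²b. S = -18b³ - 3ab - 4b² - a + 10b - 1.
  leading term b³: no divisor's leading term divides it; move -18b³ to the remainder.
  leading term ab: subtract (¾)·f_2 from -3ab - 4b² - a + 10b - 1 → -7b² + ½a + 17/2b + ½
  leading term b²: no divisor's leading term divides it; move -7b² to the remainder.
  leading term a: no divisor's leading term divides it; move ½a to the remainder.
  leading term b: no divisor's leading term divides it; move 17/2b to the remainder.
  leading term 1: no divisor's leading term divides it; move ½ to the remainder.
  remainder -18b³ - 7b² + ½a + 17/2b + ½ ≠ 0; add h_4 = -18b³ - 7b² + ½a + 17/2b + ½ to the basis.

S(f_2,h_3): lcm = a²b. S = -ab² - 17b³ + ½a² + 11/2ab - 4b² + ½a + 7b.
  leading term ab²: subtract (¼b)·f_2 from -ab² - 17b³ + ½a² + 11/2ab - 4b² + ½a + 7b → -18b³ + ½a² + 6ab - 9/2b² + ½a + 15/2b
  leading term b³: subtract (1)·h_4 from -18b³ + ½a² + 6ab - 9/2b² + ½a + 15/2b → ½a² + 6ab + 5/2b² - b - ½
  leading term a²: subtract (-1)·h_3 from ½a² + 6ab + 5/2b² - b - ½ → 6ab - 6b² + 3a - 3b + 3
  leading term ab: subtract (-3/2)·f_2 from 6ab - 6b² + 3a - 3b + 3 → 0
  remainder 0.

S(f_1,h_4): lcm = a²b³. S = -b⁵ - 7/18a²b² - 9ab³ + 1/36a³ + 17/36a²b - ab² + 3b³ + 1/36a² - b².
  leading term b⁵: subtract (1/18b²)·h_4 from -b⁵ - 7/18a²b² - 9ab³ + 1/36a³ + 17/36a²b - ab² + 3b³ + 1/36a² - b² → -7/18a²b² - 9ab³ + 7/18b⁴ + 1/36a³ + 17/36a²b - 37/36ab² + 91/36b³ + 1/36a² - 37/36b²
  leading term a²b²: subtract (-7/18b)·f_1 from -7/18a²b² - 9ab³ + 7/18b⁴ + 1/36a³ + 17/36a²b - 37/36ab² + 91/36b³ + 1/36a² - 37/36b² → -9ab³ + 1/36a³ + 17/36a²b - 163/36ab² + 91/36b³ + 1/36a² - 7/18ab + 5/36b² - 7/18b
  leading term ab³: subtract (9/4b²)·f_2 from -9ab³ + 1/36a³ + 17/36a²b - 163/36ab² + 91/36b³ + 1/36a² - 7/18ab + 5/36b² - 7/18b → -9b⁴ + 1/36a³ + 17/36a²b - 1/36ab² - 71/36b³ + 1/36a² - 7/18ab + 167/36b² - 7/18b
  leading term b⁴: subtract (½b)·h_4 from -9b⁴ + 1/36a³ + 17/36a²b - 1/36ab² - 71/36b³ + 1/36a² - 7/18ab + 167/36b² - 7/18b → 1/36a³ + 17/36a²b - 1/36ab² + 55/36b³ + 1/36a² - 23/36ab + 7/18b² - 23/36b
  leading term a³: subtract (-1/18a)·h_3 from 1/36a³ + 17/36a²b - 1/36ab² + 55/36b³ + 1/36a² - 23/36ab + 7/18b² - 23/36b → 17/36a²b - ½ab² + 55/36b³ + 7/36a² - ¾ab + 7/18b² + 7/36a - 23/36b
  leading term a²b: subtract (17/36)·f_1 from 17/36a²b - ½ab² + 55/36b³ + 7/36a² - ¾ab + 7/18b² + 7/36a - 23/36b → -½ab² + 2b³ + 7/36a² + 7/2ab + 7/18b² + ⅔a - 37/18b + 17/36
  leading term ab²: subtract (⅛b)·f_2 from -½ab² + 2b³ + 7/36a² + 7/2ab + 7/18b² + ⅔a - 37/18b + 17/36 → 3/2b³ + 7/36a² + 15/4ab + 5/36b² + ⅔a - 65/36b + 17/36
  leading term b³: subtract (-1/12)·h_4 from 3/2b³ + 7/36a² + 15/4ab + 5/36b² + ⅔a - 65/36b + 17/36 → 7/36a² + 15/4ab - 4/9b² + 17/24a - 79/72b + 37/72
  leading term a²: subtract (-7/18)·h_3 from 7/36a² + 15/4ab - 4/9b² + 17/24a - 79/72b + 37/72 → 15/4ab - 15/4b² + 15/8a - 15/8b + 15/8
  leading term ab: subtract (-15/16)·f_2 from 15/4ab - 15/4b² + 15/8a - 15/8b + 15/8 → 0
  remainder 0.

S(f_2,h_4): lcm = ab³. S = -b⁴ + 1/9ab² - ½b³ + 1/36a² + 17/36ab + ½b² + 1/36a.
  leading term b⁴: subtract (1/18b)·h_4 from -b⁴ + 1/9ab² - ½b³ + 1/36a² + 17/36ab + ½b² + 1/36a → 1/9ab² - 1/9b³ + 1/36a² + 4/9ab + 1/36b² + 1/36a - 1/36b
  leading term ab²: subtract (-1/36b)·f_2 from 1/9ab² - 1/9b³ + 1/36a² + 4/9ab + 1/36b² + 1/36a - 1/36b → 1/36a² + 7/18ab + 1/12b² + 1/36a - 1/12b
  leading term a²: subtract (-1/18)·h_3 from 1/36a² + 7/18ab + 1/12b² + 1/36a - 1/12b → 7/18ab - 7/18b² + 7/36a - 7/36b + 7/36
  leading term ab: subtract (-7/72)·f_2 from 7/18ab - 7/18b² + 7/36a - 7/36b + 7/36 → 0
  remainder 0.

S(h_3,h_4): leading monomials are coprime, so the S-polynomial reduces to 0 (Buchberger's first criterion).
Every S-polynomial of the final basis reduces to 0, so we have a Gröbner basis.
Inter-reduce: drop elements whose leading term is divisible by another's, tail-reduce, and make monic.
Reduced Gröbner basis: {b³ + 7/18b² - 1/36a - 17/36b - 1/36, a² + 17b² - 6a + 4b - 7, ab - b² + ½a - ½b + ½}.
Label its elements g_1 = b³ + 7/18b² - 1/36a - 17/36b - 1/36, g_2 = a² + 17b² - 6a + 4b - 7, g_3 = ab - b² + ½a - ½b + ½.

Reduce p = 9b³ - ab + 9/2b² - ¾a - 15/4b - ¾ modulo G:
  leading term b³: subtract (9)·g_1 from 9b³ - ab + 9/2b² - ¾a - 15/4b - ¾ → -ab + b² - ½a + ½b - ½
  leading term ab: subtract (-1)·g_3 from -ab + b² - ½a + ½b - ½ → 0
  normal form = 0.
Since the normal form is 0, p ∈ I.

Ideal membership is decidable via reduction modulo a Gröbner basis.

9b³ - ab + 9/2b² - ¾a - 15/4b - ¾ lies in I (it reduces to 0).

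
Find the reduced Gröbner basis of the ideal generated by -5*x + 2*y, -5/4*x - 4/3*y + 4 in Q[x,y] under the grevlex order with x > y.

f_1 = -5*x + 2*y, LT = x.
f_2 = -5/4*x - 4/3*y + 4, LT = x.

S(f_1,f_2): lcm = x. S = -22/15*y + 16/5.
  reduce S modulo (f_1, f_2):
  remainder -22/15*y + 16/5 ≠ 0; add g_3 = -22/15*y + 16/5 to the basis.

The other S-polynomials (S(f_1,g_3), S(f_2,g_3)) all reduce to 0 modulo the current basis, so we have a Gröbner basis.
Inter-reduce: drop elements whose leading term is divisible by another's, tail-reduce, and make monic.

G = {x - 48/55, y - 24/11}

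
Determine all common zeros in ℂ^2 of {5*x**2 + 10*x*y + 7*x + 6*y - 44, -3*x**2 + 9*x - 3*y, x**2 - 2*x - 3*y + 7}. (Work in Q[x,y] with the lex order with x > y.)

Compute a lex Gröbner basis by Buchberger's algorithm.
f_1 = 5*x**2 + 10*x*y + 7*x + 6*y - 44, LT = x**2.
f_2 = -3*x**2 + 9*x - 3*y, LT = x**2.
f_3 = x**2 - 2*x - 3*y + 7, LT = x**2.

S(f_1,f_2): lcm = x**2. S = 2*x*y + 22/5*x + 1/5*y - 44/5.
  leading term x*y: no divisor's leading term divides it; move 2*x*y to the remainder.
  leading term x: no divisor's leading term divides it; move 22/5*x to the remainder.
  leading term y: no divisor's leading term divides it; move 1/5*y to the remainder.
  leading term 1: no divisor's leading term divides it; move -44/5 to the remainder.
  remainder 2*x*y + 22/5*x + 1/5*y - 44/5 ≠ 0; add h_4 = 2*x*y + 22/5*x + 1/5*y - 44/5 to the basis.

S(f_1,f_3): lcm = x**2. S = 2*x*y + 17/5*x + 21/5*y - 79/5.
  leading term x*y: subtract (1)·h_4 from 2*x*y + 17/5*x + 21/5*y - 79/5 → -x + 4*y - 7
  leading term x: no divisor's leading term divides it; move -x to the remainder.
  leading term y: no divisor's leading term divides it; move 4*y to the remainder.
  leading term 1: no divisor's leading term divides it; move -7 to the remainder.
  remainder -x + 4*y - 7 ≠ 0; add h_5 = -x + 4*y - 7 to the basis.

S(f_1,h_4): lcm = x**2*y. S = -11/5*x**2 + 2*x*y**2 + 13/10*x*y + 22/5*x + 6/5*y**2 - 44/5*y.
  leading term x**2: subtract (-11/25)·f_1 from -11/5*x**2 + 2*x*y**2 + 13/10*x*y + 22/5*x + 6/5*y**2 - 44/5*y → 2*x*y**2 + 57/10*x*y + 187/25*x + 6/5*y**2 - 154/25*y - 484/25
  leading term x*y**2: subtract (y)·h_4 from 2*x*y**2 + 57/10*x*y + 187/25*x + 6/5*y**2 - 154/25*y - 484/25 → 13/10*x*y + 187/25*x + y**2 + 66/25*y - 484/25
  leading term x*y: subtract (13/20)·h_4 from 13/10*x*y + 187/25*x + y**2 + 66/25*y - 484/25 → 231/50*x + y**2 + 251/100*y - 341/25
  leading term x: subtract (-231/50)·h_5 from 231/50*x + y**2 + 251/100*y - 341/25 → y**2 + 2099/100*y - 2299/50
  leading term y**2: no divisor's leading term divides it; move y**2 to the remainder.
  leading term y: no divisor's leading term divides it; move 2099/100*y to the remainder.
  leading term 1: no divisor's leading term divides it; move -2299/50 to the remainder.
  remainder y**2 + 2099/100*y - 2299/50 ≠ 0; add h_6 = y**2 + 2099/100*y - 2299/50 to the basis.

S(f_3,h_4): lcm = x**2*y. S = -11/5*x**2 - 21/10*x*y + 22/5*x - 3*y**2 + 7*y.
  leading term x**2: subtract (-11/25)·f_1 from -11/5*x**2 - 21/10*x*y + 22/5*x - 3*y**2 + 7*y → 23/10*x*y + 187/25*x - 3*y**2 + 241/25*y - 484/25
  leading term x*y: subtract (23/20)·h_4 from 23/10*x*y + 187/25*x - 3*y**2 + 241/25*y - 484/25 → 121/50*x - 3*y**2 + 941/100*y - 231/25
  leading term x: subtract (-121/50)·h_5 from 121/50*x - 3*y**2 + 941/100*y - 231/25 → -3*y**2 + 1909/100*y - 1309/50
  leading term y**2: subtract (-3)·h_6 from -3*y**2 + 1909/100*y - 1309/50 → 4103/50*y - 4103/25
  leading term y: no divisor's leading term divides it; move 4103/50*y to the remainder.
  leading term 1: no divisor's leading term divides it; move -4103/25 to the remainder.
  remainder 4103/50*y - 4103/25 ≠ 0; add h_7 = 4103/50*y - 4103/25 to the basis.

The other S-polynomials (S(f_2,f_3), S(f_2,h_4), S(f_1,h_5), S(f_2,h_5), S(f_3,h_5), S(h_4,h_5), S(f_1,h_6), S(f_2,h_6), S(f_3,h_6), S(h_4,h_6), S(h_5,h_6), S(f_1,h_7), S(f_2,h_7), S(f_3,h_7), S(h_4,h_7), S(h_5,h_7), S(h_6,h_7)) all reduce to 0 modulo the current basis, so we have a Gröbner basis.
Inter-reduce: drop elements whose leading term is divisible by another's, tail-reduce, and make monic.
Reduced Gröbner basis: {x - 1, y - 2}.

The lex basis is triangular: the last element involves only y. Solving y - 2 = 0 gives y ∈ {2}; substituting each value into the earlier elements determines the remaining variables.
  y = 2: the earlier basis element becomes x - 1 = 0, giving x = 1 — point (1, 2).

{(1, 2)}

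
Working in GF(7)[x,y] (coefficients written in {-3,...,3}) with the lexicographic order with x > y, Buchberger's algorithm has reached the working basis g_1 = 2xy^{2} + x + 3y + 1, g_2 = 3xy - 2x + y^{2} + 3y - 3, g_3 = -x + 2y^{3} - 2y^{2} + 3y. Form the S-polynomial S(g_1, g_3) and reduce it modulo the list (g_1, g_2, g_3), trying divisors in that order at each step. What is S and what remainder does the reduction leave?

S(g_1, g_3) = -3x + 2y^{5} - 2y^{4} + 3y^{3} - 2y - 3; remainder on division = 2y^{5} - 2y^{4} - 3y^{3} - y^{2} + 3y - 3.

lcm(LM(g_1), LM(g_3)) = xy^{2}.
S = (lcm/LT(g_1))·g_1 − (lcm/LT(g_3))·g_3 = -3x + 2y^{5} - 2y^{4} + 3y^{3} - 2y - 3.
Reduce S modulo (g_1, g_2, g_3) in that order:
  leading term x: subtract (3)·g_3 from -3x + 2y^{5} - 2y^{4} + 3y^{3} - 2y - 3 → 2y^{5} - 2y^{4} - 3y^{3} - y^{2} + 3y - 3
  leading term y^{5}: no divisor's leading term divides it; move 2y^{5} to the remainder.
  leading term y^{4}: no divisor's leading term divides it; move -2y^{4} to the remainder.
  leading term y^{3}: no divisor's leading term divides it; move -3y^{3} to the remainder.
  leading term y^{2}: no divisor's leading term divides it; move -y^{2} to the remainder.
  leading term y: no divisor's leading term divides it; move 3y to the remainder.
  leading term 1: no divisor's leading term divides it; move -3 to the remainder.
The remainder 2y^{5} - 2y^{4} - 3y^{3} - y^{2} + 3y - 3 is nonzero, so it would be added as the next basis element.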